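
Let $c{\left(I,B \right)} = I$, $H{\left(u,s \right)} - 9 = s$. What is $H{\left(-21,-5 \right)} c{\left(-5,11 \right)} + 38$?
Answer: $18$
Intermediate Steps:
$H{\left(u,s \right)} = 9 + s$
$H{\left(-21,-5 \right)} c{\left(-5,11 \right)} + 38 = \left(9 - 5\right) \left(-5\right) + 38 = 4 \left(-5\right) + 38 = -20 + 38 = 18$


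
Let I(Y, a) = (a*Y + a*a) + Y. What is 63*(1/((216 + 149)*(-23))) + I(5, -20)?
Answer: 2560412/8395 ≈ 304.99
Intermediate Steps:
I(Y, a) = Y + a**2 + Y*a (I(Y, a) = (Y*a + a**2) + Y = (a**2 + Y*a) + Y = Y + a**2 + Y*a)
63*(1/((216 + 149)*(-23))) + I(5, -20) = 63*(1/((216 + 149)*(-23))) + (5 + (-20)**2 + 5*(-20)) = 63*(-1/23/365) + (5 + 400 - 100) = 63*((1/365)*(-1/23)) + 305 = 63*(-1/8395) + 305 = -63/8395 + 305 = 2560412/8395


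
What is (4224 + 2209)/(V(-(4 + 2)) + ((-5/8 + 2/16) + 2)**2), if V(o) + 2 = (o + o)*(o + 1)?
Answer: 25732/241 ≈ 106.77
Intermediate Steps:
V(o) = -2 + 2*o*(1 + o) (V(o) = -2 + (o + o)*(o + 1) = -2 + (2*o)*(1 + o) = -2 + 2*o*(1 + o))
(4224 + 2209)/(V(-(4 + 2)) + ((-5/8 + 2/16) + 2)**2) = (4224 + 2209)/((-2 + 2*(-(4 + 2)) + 2*(-(4 + 2))**2) + ((-5/8 + 2/16) + 2)**2) = 6433/((-2 + 2*(-1*6) + 2*(-1*6)**2) + ((-5*1/8 + 2*(1/16)) + 2)**2) = 6433/((-2 + 2*(-6) + 2*(-6)**2) + ((-5/8 + 1/8) + 2)**2) = 6433/((-2 - 12 + 2*36) + (-1/2 + 2)**2) = 6433/((-2 - 12 + 72) + (3/2)**2) = 6433/(58 + 9/4) = 6433/(241/4) = 6433*(4/241) = 25732/241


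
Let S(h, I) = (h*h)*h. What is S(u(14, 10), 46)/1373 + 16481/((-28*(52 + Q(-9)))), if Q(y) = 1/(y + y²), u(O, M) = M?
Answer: -381096434/35993195 ≈ -10.588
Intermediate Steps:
S(h, I) = h³ (S(h, I) = h²*h = h³)
S(u(14, 10), 46)/1373 + 16481/((-28*(52 + Q(-9)))) = 10³/1373 + 16481/((-28*(52 + 1/((-9)*(1 - 9))))) = 1000*(1/1373) + 16481/((-28*(52 - ⅑/(-8)))) = 1000/1373 + 16481/((-28*(52 - ⅑*(-⅛)))) = 1000/1373 + 16481/((-28*(52 + 1/72))) = 1000/1373 + 16481/((-28*3745/72)) = 1000/1373 + 16481/(-26215/18) = 1000/1373 + 16481*(-18/26215) = 1000/1373 - 296658/26215 = -381096434/35993195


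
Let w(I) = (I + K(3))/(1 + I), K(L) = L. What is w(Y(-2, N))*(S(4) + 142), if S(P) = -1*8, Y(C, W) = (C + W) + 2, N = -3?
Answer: 0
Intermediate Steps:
Y(C, W) = 2 + C + W
S(P) = -8
w(I) = (3 + I)/(1 + I) (w(I) = (I + 3)/(1 + I) = (3 + I)/(1 + I))
w(Y(-2, N))*(S(4) + 142) = ((3 + (2 - 2 - 3))/(1 + (2 - 2 - 3)))*(-8 + 142) = ((3 - 3)/(1 - 3))*134 = (0/(-2))*134 = -½*0*134 = 0*134 = 0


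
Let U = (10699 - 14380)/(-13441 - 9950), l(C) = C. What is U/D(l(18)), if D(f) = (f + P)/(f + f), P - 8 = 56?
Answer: 7362/106559 ≈ 0.069088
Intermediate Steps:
P = 64 (P = 8 + 56 = 64)
U = 409/2599 (U = -3681/(-23391) = -3681*(-1/23391) = 409/2599 ≈ 0.15737)
D(f) = (64 + f)/(2*f) (D(f) = (f + 64)/(f + f) = (64 + f)/((2*f)) = (64 + f)*(1/(2*f)) = (64 + f)/(2*f))
U/D(l(18)) = 409/(2599*(((½)*(64 + 18)/18))) = 409/(2599*(((½)*(1/18)*82))) = 409/(2599*(41/18)) = (409/2599)*(18/41) = 7362/106559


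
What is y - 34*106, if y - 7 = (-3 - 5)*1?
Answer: -3605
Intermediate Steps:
y = -1 (y = 7 + (-3 - 5)*1 = 7 - 8*1 = 7 - 8 = -1)
y - 34*106 = -1 - 34*106 = -1 - 3604 = -3605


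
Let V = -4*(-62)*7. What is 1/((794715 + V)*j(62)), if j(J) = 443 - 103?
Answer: 1/270793340 ≈ 3.6929e-9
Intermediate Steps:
j(J) = 340
V = 1736 (V = 248*7 = 1736)
1/((794715 + V)*j(62)) = 1/((794715 + 1736)*340) = (1/340)/796451 = (1/796451)*(1/340) = 1/270793340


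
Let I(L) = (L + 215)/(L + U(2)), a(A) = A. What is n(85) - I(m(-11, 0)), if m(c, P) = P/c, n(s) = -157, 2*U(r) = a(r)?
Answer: -372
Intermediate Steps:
U(r) = r/2
I(L) = (215 + L)/(1 + L) (I(L) = (L + 215)/(L + (1/2)*2) = (215 + L)/(L + 1) = (215 + L)/(1 + L))
n(85) - I(m(-11, 0)) = -157 - (215 + 0/(-11))/(1 + 0/(-11)) = -157 - (215 + 0*(-1/11))/(1 + 0*(-1/11)) = -157 - (215 + 0)/(1 + 0) = -157 - 215/1 = -157 - 215 = -372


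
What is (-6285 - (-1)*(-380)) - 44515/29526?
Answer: -196835305/29526 ≈ -6666.5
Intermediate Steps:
(-6285 - (-1)*(-380)) - 44515/29526 = (-6285 - 1*380) - 44515*1/29526 = (-6285 - 380) - 44515/29526 = -6665 - 44515/29526 = -196835305/29526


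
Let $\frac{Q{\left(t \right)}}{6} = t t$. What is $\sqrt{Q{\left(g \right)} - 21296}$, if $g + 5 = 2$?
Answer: $i \sqrt{21242} \approx 145.75 i$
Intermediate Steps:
$g = -3$ ($g = -5 + 2 = -3$)
$Q{\left(t \right)} = 6 t^{2}$ ($Q{\left(t \right)} = 6 t t = 6 t^{2}$)
$\sqrt{Q{\left(g \right)} - 21296} = \sqrt{6 \left(-3\right)^{2} - 21296} = \sqrt{6 \cdot 9 - 21296} = \sqrt{54 - 21296} = \sqrt{-21242} = i \sqrt{21242}$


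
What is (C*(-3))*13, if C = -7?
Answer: 273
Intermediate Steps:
(C*(-3))*13 = -7*(-3)*13 = 21*13 = 273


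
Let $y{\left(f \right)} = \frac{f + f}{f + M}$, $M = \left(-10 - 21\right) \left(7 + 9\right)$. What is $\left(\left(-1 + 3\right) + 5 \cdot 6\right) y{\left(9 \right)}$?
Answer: $- \frac{576}{487} \approx -1.1828$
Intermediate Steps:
$M = -496$ ($M = \left(-31\right) 16 = -496$)
$y{\left(f \right)} = \frac{2 f}{-496 + f}$ ($y{\left(f \right)} = \frac{f + f}{f - 496} = \frac{2 f}{-496 + f}$)
$\left(\left(-1 + 3\right) + 5 \cdot 6\right) y{\left(9 \right)} = \left(\left(-1 + 3\right) + 5 \cdot 6\right) 2 \cdot 9 \frac{1}{-496 + 9} = \left(2 + 30\right) 2 \cdot 9 \frac{1}{-487} = 32 \cdot 2 \cdot 9 \left(- \frac{1}{487}\right) = 32 \left(- \frac{18}{487}\right) = - \frac{576}{487}$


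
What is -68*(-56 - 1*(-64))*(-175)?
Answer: 95200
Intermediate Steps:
-68*(-56 - 1*(-64))*(-175) = -68*(-56 + 64)*(-175) = -68*8*(-175) = -544*(-175) = 95200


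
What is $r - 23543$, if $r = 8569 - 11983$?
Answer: $-26957$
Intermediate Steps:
$r = -3414$
$r - 23543 = -3414 - 23543 = -26957$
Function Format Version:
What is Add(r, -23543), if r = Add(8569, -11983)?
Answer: -26957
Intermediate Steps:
r = -3414
Add(r, -23543) = Add(-3414, -23543) = -26957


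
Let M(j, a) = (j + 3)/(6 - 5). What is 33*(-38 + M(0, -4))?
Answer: -1155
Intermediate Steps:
M(j, a) = 3 + j (M(j, a) = (3 + j)/1 = (3 + j)*1 = 3 + j)
33*(-38 + M(0, -4)) = 33*(-38 + (3 + 0)) = 33*(-38 + 3) = 33*(-35) = -1155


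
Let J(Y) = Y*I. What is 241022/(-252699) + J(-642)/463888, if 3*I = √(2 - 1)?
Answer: -55930645561/58612016856 ≈ -0.95425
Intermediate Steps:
I = ⅓ (I = √(2 - 1)/3 = √1/3 = (⅓)*1 = ⅓ ≈ 0.33333)
J(Y) = Y/3 (J(Y) = Y*(⅓) = Y/3)
241022/(-252699) + J(-642)/463888 = 241022/(-252699) + ((⅓)*(-642))/463888 = 241022*(-1/252699) - 214*1/463888 = -241022/252699 - 107/231944 = -55930645561/58612016856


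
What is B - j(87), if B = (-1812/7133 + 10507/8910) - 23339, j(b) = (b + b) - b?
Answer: -1488781331269/63555030 ≈ -23425.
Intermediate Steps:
j(b) = b (j(b) = 2*b - b = b)
B = -1483252043659/63555030 (B = (-1812*1/7133 + 10507*(1/8910)) - 23339 = (-1812/7133 + 10507/8910) - 23339 = 58801511/63555030 - 23339 = -1483252043659/63555030 ≈ -23338.)
B - j(87) = -1483252043659/63555030 - 1*87 = -1483252043659/63555030 - 87 = -1488781331269/63555030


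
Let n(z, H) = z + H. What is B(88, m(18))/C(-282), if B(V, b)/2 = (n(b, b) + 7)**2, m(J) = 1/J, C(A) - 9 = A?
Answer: -8192/22113 ≈ -0.37046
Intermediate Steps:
n(z, H) = H + z
C(A) = 9 + A
B(V, b) = 2*(7 + 2*b)**2 (B(V, b) = 2*((b + b) + 7)**2 = 2*(2*b + 7)**2 = 2*(7 + 2*b)**2)
B(88, m(18))/C(-282) = (2*(7 + 2/18)**2)/(9 - 282) = (2*(7 + 2*(1/18))**2)/(-273) = (2*(7 + 1/9)**2)*(-1/273) = (2*(64/9)**2)*(-1/273) = (2*(4096/81))*(-1/273) = (8192/81)*(-1/273) = -8192/22113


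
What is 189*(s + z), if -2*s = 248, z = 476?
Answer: 66528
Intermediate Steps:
s = -124 (s = -½*248 = -124)
189*(s + z) = 189*(-124 + 476) = 189*352 = 66528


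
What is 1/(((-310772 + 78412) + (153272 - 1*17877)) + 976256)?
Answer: 1/879291 ≈ 1.1373e-6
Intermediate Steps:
1/(((-310772 + 78412) + (153272 - 1*17877)) + 976256) = 1/((-232360 + (153272 - 17877)) + 976256) = 1/((-232360 + 135395) + 976256) = 1/(-96965 + 976256) = 1/879291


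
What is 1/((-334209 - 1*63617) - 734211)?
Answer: -1/1132037 ≈ -8.8336e-7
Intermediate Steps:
1/((-334209 - 1*63617) - 734211) = 1/((-334209 - 63617) - 734211) = 1/(-397826 - 734211) = 1/(-1132037) = -1/1132037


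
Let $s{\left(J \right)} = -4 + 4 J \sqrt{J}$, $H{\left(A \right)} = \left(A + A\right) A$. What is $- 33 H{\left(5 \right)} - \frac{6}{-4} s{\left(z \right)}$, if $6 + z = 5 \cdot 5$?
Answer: $9900 - 188100 \sqrt{19} \approx -8.1001 \cdot 10^{5}$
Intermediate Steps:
$z = 19$ ($z = -6 + 5 \cdot 5 = -6 + 25 = 19$)
$H{\left(A \right)} = 2 A^{2}$ ($H{\left(A \right)} = 2 A A = 2 A^{2}$)
$s{\left(J \right)} = -4 + 4 J^{\frac{3}{2}}$
$- 33 H{\left(5 \right)} - \frac{6}{-4} s{\left(z \right)} = - 33 \cdot 2 \cdot 5^{2} - \frac{6}{-4} \left(-4 + 4 \cdot 19^{\frac{3}{2}}\right) = - 33 \cdot 2 \cdot 25 \left(-6\right) \left(- \frac{1}{4}\right) \left(-4 + 4 \cdot 19 \sqrt{19}\right) = \left(-33\right) 50 \frac{3 \left(-4 + 76 \sqrt{19}\right)}{2} = - 1650 \left(-6 + 114 \sqrt{19}\right) = 9900 - 188100 \sqrt{19}$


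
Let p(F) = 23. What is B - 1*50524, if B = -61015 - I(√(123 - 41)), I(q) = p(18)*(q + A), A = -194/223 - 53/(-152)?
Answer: -3780319557/33896 - 23*√82 ≈ -1.1174e+5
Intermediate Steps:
A = -17669/33896 (A = -194*1/223 - 53*(-1/152) = -194/223 + 53/152 = -17669/33896 ≈ -0.52127)
I(q) = -406387/33896 + 23*q (I(q) = 23*(q - 17669/33896) = 23*(-17669/33896 + q) = -406387/33896 + 23*q)
B = -2067758053/33896 - 23*√82 (B = -61015 - (-406387/33896 + 23*√(123 - 41)) = -61015 - (-406387/33896 + 23*√82) = -61015 + (406387/33896 - 23*√82) = -2067758053/33896 - 23*√82 ≈ -61211.)
B - 1*50524 = (-2067758053/33896 - 23*√82) - 1*50524 = (-2067758053/33896 - 23*√82) - 50524 = -3780319557/33896 - 23*√82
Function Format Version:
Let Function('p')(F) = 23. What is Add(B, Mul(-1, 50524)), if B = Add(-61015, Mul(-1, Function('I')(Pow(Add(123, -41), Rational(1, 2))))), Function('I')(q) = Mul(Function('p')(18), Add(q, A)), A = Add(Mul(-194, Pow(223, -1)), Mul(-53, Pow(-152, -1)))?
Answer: Add(Rational(-3780319557, 33896), Mul(-23, Pow(82, Rational(1, 2)))) ≈ -1.1174e+5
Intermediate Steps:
A = Rational(-17669, 33896) (A = Add(Mul(-194, Rational(1, 223)), Mul(-53, Rational(-1, 152))) = Add(Rational(-194, 223), Rational(53, 152)) = Rational(-17669, 33896) ≈ -0.52127)
Function('I')(q) = Add(Rational(-406387, 33896), Mul(23, q)) (Function('I')(q) = Mul(23, Add(q, Rational(-17669, 33896))) = Mul(23, Add(Rational(-17669, 33896), q)) = Add(Rational(-406387, 33896), Mul(23, q)))
B = Add(Rational(-2067758053, 33896), Mul(-23, Pow(82, Rational(1, 2)))) (B = Add(-61015, Mul(-1, Add(Rational(-406387, 33896), Mul(23, Pow(Add(123, -41), Rational(1, 2)))))) = Add(-61015, Mul(-1, Add(Rational(-406387, 33896), Mul(23, Pow(82, Rational(1, 2)))))) = Add(-61015, Add(Rational(406387, 33896), Mul(-23, Pow(82, Rational(1, 2))))) = Add(Rational(-2067758053, 33896), Mul(-23, Pow(82, Rational(1, 2)))) ≈ -61211.)
Add(B, Mul(-1, 50524)) = Add(Add(Rational(-2067758053, 33896), Mul(-23, Pow(82, Rational(1, 2)))), Mul(-1, 50524)) = Add(Add(Rational(-2067758053, 33896), Mul(-23, Pow(82, Rational(1, 2)))), -50524) = Add(Rational(-3780319557, 33896), Mul(-23, Pow(82, Rational(1, 2))))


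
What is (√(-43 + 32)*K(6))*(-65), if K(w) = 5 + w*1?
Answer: -715*I*√11 ≈ -2371.4*I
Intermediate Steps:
K(w) = 5 + w
(√(-43 + 32)*K(6))*(-65) = (√(-43 + 32)*(5 + 6))*(-65) = (√(-11)*11)*(-65) = ((I*√11)*11)*(-65) = (11*I*√11)*(-65) = -715*I*√11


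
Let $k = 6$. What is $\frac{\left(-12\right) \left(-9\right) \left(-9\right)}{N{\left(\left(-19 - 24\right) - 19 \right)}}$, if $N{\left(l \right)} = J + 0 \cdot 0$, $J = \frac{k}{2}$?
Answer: $-324$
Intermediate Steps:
$J = 3$ ($J = \frac{6}{2} = 6 \cdot \frac{1}{2} = 3$)
$N{\left(l \right)} = 3$ ($N{\left(l \right)} = 3 + 0 \cdot 0 = 3 + 0 = 3$)
$\frac{\left(-12\right) \left(-9\right) \left(-9\right)}{N{\left(\left(-19 - 24\right) - 19 \right)}} = \frac{\left(-12\right) \left(-9\right) \left(-9\right)}{3} = 108 \left(-9\right) \frac{1}{3} = \left(-972\right) \frac{1}{3} = -324$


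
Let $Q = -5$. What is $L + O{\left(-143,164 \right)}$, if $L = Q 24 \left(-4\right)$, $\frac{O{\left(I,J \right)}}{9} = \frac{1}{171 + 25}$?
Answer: $\frac{94089}{196} \approx 480.05$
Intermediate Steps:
$O{\left(I,J \right)} = \frac{9}{196}$ ($O{\left(I,J \right)} = \frac{9}{171 + 25} = \frac{9}{196}$)
$L = 480$ ($L = \left(-5\right) 24 \left(-4\right) = \left(-120\right) \left(-4\right) = 480$)
$L + O{\left(-143,164 \right)} = 480 + \frac{9}{196} = \frac{94089}{196}$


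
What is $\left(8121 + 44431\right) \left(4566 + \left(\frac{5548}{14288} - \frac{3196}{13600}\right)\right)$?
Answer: $\frac{281953573529}{1175} \approx 2.3996 \cdot 10^{8}$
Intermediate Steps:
$\left(8121 + 44431\right) \left(4566 + \left(\frac{5548}{14288} - \frac{3196}{13600}\right)\right) = 52552 \left(4566 + \left(5548 \cdot \frac{1}{14288} - \frac{47}{200}\right)\right) = 52552 \left(4566 + \left(\frac{73}{188} - \frac{47}{200}\right)\right) = 52552 \left(4566 + \frac{1441}{9400}\right) = 52552 \cdot \frac{42921841}{9400} = \frac{281953573529}{1175}$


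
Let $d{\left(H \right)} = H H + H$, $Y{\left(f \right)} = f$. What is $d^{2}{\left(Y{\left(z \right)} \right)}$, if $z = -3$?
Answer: $36$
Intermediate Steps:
$d{\left(H \right)} = H + H^{2}$ ($d{\left(H \right)} = H^{2} + H = H + H^{2}$)
$d^{2}{\left(Y{\left(z \right)} \right)} = \left(- 3 \left(1 - 3\right)\right)^{2} = \left(\left(-3\right) \left(-2\right)\right)^{2} = 6^{2} = 36$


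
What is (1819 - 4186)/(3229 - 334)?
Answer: -789/965 ≈ -0.81762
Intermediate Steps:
(1819 - 4186)/(3229 - 334) = -2367/2895 = -2367*1/2895 = -789/965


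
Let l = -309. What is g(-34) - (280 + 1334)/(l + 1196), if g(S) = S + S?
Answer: -61930/887 ≈ -69.820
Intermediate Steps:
g(S) = 2*S
g(-34) - (280 + 1334)/(l + 1196) = 2*(-34) - (280 + 1334)/(-309 + 1196) = -68 - 1614/887 = -61930/887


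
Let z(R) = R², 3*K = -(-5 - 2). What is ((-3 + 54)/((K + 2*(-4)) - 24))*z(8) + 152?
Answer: 3736/89 ≈ 41.978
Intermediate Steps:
K = 7/3 (K = (-(-5 - 2))/3 = (-1*(-7))/3 = (⅓)*7 = 7/3 ≈ 2.3333)
((-3 + 54)/((K + 2*(-4)) - 24))*z(8) + 152 = ((-3 + 54)/((7/3 + 2*(-4)) - 24))*8² + 152 = (51/((7/3 - 8) - 24))*64 + 152 = (51/(-17/3 - 24))*64 + 152 = (51/(-89/3))*64 + 152 = (51*(-3/89))*64 + 152 = -153/89*64 + 152 = -9792/89 + 152 = 3736/89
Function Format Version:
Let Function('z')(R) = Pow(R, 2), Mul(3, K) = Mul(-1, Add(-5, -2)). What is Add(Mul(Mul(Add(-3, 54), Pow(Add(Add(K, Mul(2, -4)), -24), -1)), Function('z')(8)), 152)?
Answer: Rational(3736, 89) ≈ 41.978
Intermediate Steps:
K = Rational(7, 3) (K = Mul(Rational(1, 3), Mul(-1, Add(-5, -2))) = Mul(Rational(1, 3), Mul(-1, -7)) = Mul(Rational(1, 3), 7) = Rational(7, 3) ≈ 2.3333)
Add(Mul(Mul(Add(-3, 54), Pow(Add(Add(K, Mul(2, -4)), -24), -1)), Function('z')(8)), 152) = Add(Mul(Mul(Add(-3, 54), Pow(Add(Add(Rational(7, 3), Mul(2, -4)), -24), -1)), Pow(8, 2)), 152) = Add(Mul(Mul(51, Pow(Add(Add(Rational(7, 3), -8), -24), -1)), 64), 152) = Add(Mul(Mul(51, Pow(Add(Rational(-17, 3), -24), -1)), 64), 152) = Add(Mul(Mul(51, Pow(Rational(-89, 3), -1)), 64), 152) = Add(Mul(Mul(51, Rational(-3, 89)), 64), 152) = Add(Mul(Rational(-153, 89), 64), 152) = Add(Rational(-9792, 89), 152) = Rational(3736, 89)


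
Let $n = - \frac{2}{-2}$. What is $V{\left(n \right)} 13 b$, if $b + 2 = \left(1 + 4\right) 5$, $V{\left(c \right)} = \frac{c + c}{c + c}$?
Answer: $299$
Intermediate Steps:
$n = 1$ ($n = \left(-2\right) \left(- \frac{1}{2}\right) = 1$)
$V{\left(c \right)} = 1$ ($V{\left(c \right)} = \frac{2 c}{2 c} = 2 c \frac{1}{2 c} = 1$)
$b = 23$ ($b = -2 + \left(1 + 4\right) 5 = -2 + 5 \cdot 5 = -2 + 25 = 23$)
$V{\left(n \right)} 13 b = 1 \cdot 13 \cdot 23 = 13 \cdot 23 = 299$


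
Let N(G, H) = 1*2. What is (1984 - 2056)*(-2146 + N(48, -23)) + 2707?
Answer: 157075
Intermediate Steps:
N(G, H) = 2
(1984 - 2056)*(-2146 + N(48, -23)) + 2707 = (1984 - 2056)*(-2146 + 2) + 2707 = -72*(-2144) + 2707 = 154368 + 2707 = 157075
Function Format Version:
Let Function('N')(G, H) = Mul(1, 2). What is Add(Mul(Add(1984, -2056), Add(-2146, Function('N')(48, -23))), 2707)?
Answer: 157075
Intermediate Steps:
Function('N')(G, H) = 2
Add(Mul(Add(1984, -2056), Add(-2146, Function('N')(48, -23))), 2707) = Add(Mul(Add(1984, -2056), Add(-2146, 2)), 2707) = Add(Mul(-72, -2144), 2707) = Add(154368, 2707) = 157075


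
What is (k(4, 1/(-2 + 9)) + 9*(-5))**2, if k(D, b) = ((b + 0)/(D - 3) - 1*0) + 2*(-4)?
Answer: 136900/49 ≈ 2793.9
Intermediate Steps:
k(D, b) = -8 + b/(-3 + D) (k(D, b) = (b/(-3 + D) + 0) - 8 = b/(-3 + D) - 8 = -8 + b/(-3 + D))
(k(4, 1/(-2 + 9)) + 9*(-5))**2 = ((24 + 1/(-2 + 9) - 8*4)/(-3 + 4) + 9*(-5))**2 = ((24 + 1/7 - 32)/1 - 45)**2 = (1*(24 + 1/7 - 32) - 45)**2 = (1*(-55/7) - 45)**2 = (-55/7 - 45)**2 = (-370/7)**2 = 136900/49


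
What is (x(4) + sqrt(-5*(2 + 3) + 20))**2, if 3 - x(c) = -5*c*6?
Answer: (123 + I*sqrt(5))**2 ≈ 15124.0 + 550.07*I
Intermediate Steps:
x(c) = 3 + 30*c (x(c) = 3 - (-5*c)*6 = 3 - (-30)*c = 3 + 30*c)
(x(4) + sqrt(-5*(2 + 3) + 20))**2 = ((3 + 30*4) + sqrt(-5*(2 + 3) + 20))**2 = ((3 + 120) + sqrt(-5*5 + 20))**2 = (123 + sqrt(-25 + 20))**2 = (123 + sqrt(-5))**2 = (123 + I*sqrt(5))**2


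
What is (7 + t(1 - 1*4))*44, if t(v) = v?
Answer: 176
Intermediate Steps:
(7 + t(1 - 1*4))*44 = (7 + (1 - 1*4))*44 = (7 + (1 - 4))*44 = (7 - 3)*44 = 4*44 = 176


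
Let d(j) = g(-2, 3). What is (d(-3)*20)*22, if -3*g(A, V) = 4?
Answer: -1760/3 ≈ -586.67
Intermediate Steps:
g(A, V) = -4/3 (g(A, V) = -⅓*4 = -4/3)
d(j) = -4/3
(d(-3)*20)*22 = -4/3*20*22 = -80/3*22 = -1760/3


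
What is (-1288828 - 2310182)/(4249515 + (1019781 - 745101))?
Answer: -239934/301613 ≈ -0.79550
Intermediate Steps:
(-1288828 - 2310182)/(4249515 + (1019781 - 745101)) = -3599010/(4249515 + 274680) = -3599010/4524195 = -3599010*1/4524195 = -239934/301613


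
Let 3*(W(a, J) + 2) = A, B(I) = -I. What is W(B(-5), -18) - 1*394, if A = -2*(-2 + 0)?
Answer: -1184/3 ≈ -394.67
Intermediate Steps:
A = 4 (A = -2*(-2) = 4)
W(a, J) = -2/3 (W(a, J) = -2 + (1/3)*4 = -2 + 4/3 = -2/3)
W(B(-5), -18) - 1*394 = -2/3 - 1*394 = -2/3 - 394 = -1184/3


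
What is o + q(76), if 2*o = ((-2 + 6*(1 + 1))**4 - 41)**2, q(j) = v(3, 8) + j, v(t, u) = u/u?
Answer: 99181835/2 ≈ 4.9591e+7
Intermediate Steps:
v(t, u) = 1
q(j) = 1 + j
o = 99181681/2 (o = ((-2 + 6*(1 + 1))**4 - 41)**2/2 = ((-2 + 6*2)**4 - 41)**2/2 = ((-2 + 12)**4 - 41)**2/2 = (10**4 - 41)**2/2 = (10000 - 41)**2/2 = (1/2)*9959**2 = (1/2)*99181681 = 99181681/2 ≈ 4.9591e+7)
o + q(76) = 99181681/2 + (1 + 76) = 99181681/2 + 77 = 99181835/2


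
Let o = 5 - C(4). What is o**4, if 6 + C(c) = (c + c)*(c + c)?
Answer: 7890481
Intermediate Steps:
C(c) = -6 + 4*c**2 (C(c) = -6 + (c + c)*(c + c) = -6 + (2*c)*(2*c) = -6 + 4*c**2)
o = -53 (o = 5 - (-6 + 4*4**2) = 5 - (-6 + 4*16) = 5 - (-6 + 64) = 5 - 1*58 = 5 - 58 = -53)
o**4 = (-53)**4 = 7890481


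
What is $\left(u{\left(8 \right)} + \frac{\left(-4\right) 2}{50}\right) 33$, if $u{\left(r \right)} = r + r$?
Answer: $\frac{13068}{25} \approx 522.72$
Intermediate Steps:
$u{\left(r \right)} = 2 r$
$\left(u{\left(8 \right)} + \frac{\left(-4\right) 2}{50}\right) 33 = \left(2 \cdot 8 + \frac{\left(-4\right) 2}{50}\right) 33 = \left(16 - \frac{4}{25}\right) 33 = \frac{396}{25} \cdot 33 = \frac{13068}{25}$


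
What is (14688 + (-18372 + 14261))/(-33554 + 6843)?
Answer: -10577/26711 ≈ -0.39598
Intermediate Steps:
(14688 + (-18372 + 14261))/(-33554 + 6843) = (14688 - 4111)/(-26711) = 10577*(-1/26711) = -10577/26711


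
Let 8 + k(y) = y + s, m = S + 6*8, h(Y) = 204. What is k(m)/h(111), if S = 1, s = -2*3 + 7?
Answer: 7/34 ≈ 0.20588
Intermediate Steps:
s = 1 (s = -6 + 7 = 1)
m = 49 (m = 1 + 6*8 = 1 + 48 = 49)
k(y) = -7 + y (k(y) = -8 + (y + 1) = -8 + (1 + y) = -7 + y)
k(m)/h(111) = (-7 + 49)/204 = 42*(1/204) = 7/34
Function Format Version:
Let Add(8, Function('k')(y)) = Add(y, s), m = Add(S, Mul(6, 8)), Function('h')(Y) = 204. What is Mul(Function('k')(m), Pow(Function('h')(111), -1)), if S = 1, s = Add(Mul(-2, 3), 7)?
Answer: Rational(7, 34) ≈ 0.20588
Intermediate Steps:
s = 1 (s = Add(-6, 7) = 1)
m = 49 (m = Add(1, Mul(6, 8)) = Add(1, 48) = 49)
Function('k')(y) = Add(-7, y) (Function('k')(y) = Add(-8, Add(y, 1)) = Add(-8, Add(1, y)) = Add(-7, y))
Mul(Function('k')(m), Pow(Function('h')(111), -1)) = Mul(Add(-7, 49), Pow(204, -1)) = Mul(42, Rational(1, 204)) = Rational(7, 34)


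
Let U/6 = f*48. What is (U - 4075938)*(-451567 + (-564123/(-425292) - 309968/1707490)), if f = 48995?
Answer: -642182363602135543863/141721670 ≈ -4.5313e+12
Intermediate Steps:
U = 14110560 (U = 6*(48995*48) = 6*2351760 = 14110560)
(U - 4075938)*(-451567 + (-564123/(-425292) - 309968/1707490)) = (14110560 - 4075938)*(-451567 + (-564123/(-425292) - 309968/1707490)) = 10034622*(-451567 + (-564123*(-1/425292) - 309968*1/1707490)) = 10034622*(-451567 + (26863/20252 - 154984/853745)) = 10034622*(-451567 + 19795415967/17290043740) = 10034622*(-7807593386124613/17290043740) = -642182363602135543863/141721670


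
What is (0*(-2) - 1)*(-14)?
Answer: 14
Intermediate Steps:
(0*(-2) - 1)*(-14) = (0 - 1)*(-14) = -1*(-14) = 14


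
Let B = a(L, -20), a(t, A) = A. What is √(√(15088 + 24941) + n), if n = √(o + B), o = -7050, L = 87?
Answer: √(√40029 + I*√7070) ≈ 14.441 + 2.9112*I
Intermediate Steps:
B = -20
n = I*√7070 (n = √(-7050 - 20) = √(-7070) = I*√7070 ≈ 84.083*I)
√(√(15088 + 24941) + n) = √(√(15088 + 24941) + I*√7070) = √(√40029 + I*√7070)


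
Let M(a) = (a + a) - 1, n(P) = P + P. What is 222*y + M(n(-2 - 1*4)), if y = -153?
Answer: -33991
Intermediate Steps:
n(P) = 2*P
M(a) = -1 + 2*a (M(a) = 2*a - 1 = -1 + 2*a)
222*y + M(n(-2 - 1*4)) = 222*(-153) + (-1 + 2*(2*(-2 - 1*4))) = -33966 + (-1 + 2*(2*(-2 - 4))) = -33966 + (-1 + 2*(2*(-6))) = -33966 + (-1 + 2*(-12)) = -33966 + (-1 - 24) = -33966 - 25 = -33991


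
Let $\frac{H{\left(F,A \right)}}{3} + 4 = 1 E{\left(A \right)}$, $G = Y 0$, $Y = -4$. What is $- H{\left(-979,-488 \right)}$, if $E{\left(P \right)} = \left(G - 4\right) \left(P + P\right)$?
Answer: $-11700$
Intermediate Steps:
$G = 0$ ($G = \left(-4\right) 0 = 0$)
$E{\left(P \right)} = - 8 P$ ($E{\left(P \right)} = \left(0 - 4\right) \left(P + P\right) = - 4 \cdot 2 P = - 8 P$)
$H{\left(F,A \right)} = -12 - 24 A$ ($H{\left(F,A \right)} = -12 + 3 \cdot 1 \left(- 8 A\right) = -12 + 3 \left(- 8 A\right) = -12 - 24 A$)
$- H{\left(-979,-488 \right)} = - (-12 - -11712) = - (-12 + 11712) = \left(-1\right) 11700 = -11700$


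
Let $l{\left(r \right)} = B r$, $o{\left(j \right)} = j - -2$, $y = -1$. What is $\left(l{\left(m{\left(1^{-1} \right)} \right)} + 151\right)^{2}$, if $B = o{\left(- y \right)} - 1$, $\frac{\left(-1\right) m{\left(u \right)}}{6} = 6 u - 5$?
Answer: $19321$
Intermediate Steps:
$o{\left(j \right)} = 2 + j$ ($o{\left(j \right)} = j + 2 = 2 + j$)
$m{\left(u \right)} = 30 - 36 u$ ($m{\left(u \right)} = - 6 \left(6 u - 5\right) = - 6 \left(-5 + 6 u\right) = 30 - 36 u$)
$B = 2$ ($B = \left(2 - -1\right) - 1 = \left(2 + 1\right) - 1 = 3 - 1 = 2$)
$l{\left(r \right)} = 2 r$
$\left(l{\left(m{\left(1^{-1} \right)} \right)} + 151\right)^{2} = \left(2 \left(30 - \frac{36}{1}\right) + 151\right)^{2} = \left(2 \left(30 - 36\right) + 151\right)^{2} = \left(2 \left(-6\right) + 151\right)^{2} = \left(-12 + 151\right)^{2} = 139^{2} = 19321$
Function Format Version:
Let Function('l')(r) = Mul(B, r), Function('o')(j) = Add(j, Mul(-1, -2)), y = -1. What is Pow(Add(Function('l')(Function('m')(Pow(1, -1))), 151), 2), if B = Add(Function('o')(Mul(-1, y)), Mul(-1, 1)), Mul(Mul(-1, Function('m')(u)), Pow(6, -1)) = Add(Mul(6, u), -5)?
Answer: 19321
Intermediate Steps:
Function('o')(j) = Add(2, j) (Function('o')(j) = Add(j, 2) = Add(2, j))
Function('m')(u) = Add(30, Mul(-36, u)) (Function('m')(u) = Mul(-6, Add(Mul(6, u), -5)) = Mul(-6, Add(-5, Mul(6, u))) = Add(30, Mul(-36, u)))
B = 2 (B = Add(Add(2, Mul(-1, -1)), Mul(-1, 1)) = Add(Add(2, 1), -1) = Add(3, -1) = 2)
Function('l')(r) = Mul(2, r)
Pow(Add(Function('l')(Function('m')(Pow(1, -1))), 151), 2) = Pow(Add(Mul(2, Add(30, Mul(-36, Pow(1, -1)))), 151), 2) = Pow(Add(Mul(2, Add(30, Mul(-36, 1))), 151), 2) = Pow(Add(Mul(2, Add(30, -36)), 151), 2) = Pow(Add(Mul(2, -6), 151), 2) = Pow(Add(-12, 151), 2) = Pow(139, 2) = 19321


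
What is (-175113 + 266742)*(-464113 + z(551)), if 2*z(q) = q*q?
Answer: -57233764125/2 ≈ -2.8617e+10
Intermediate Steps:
z(q) = q²/2 (z(q) = (q*q)/2 = q²/2)
(-175113 + 266742)*(-464113 + z(551)) = (-175113 + 266742)*(-464113 + (½)*551²) = 91629*(-464113 + (½)*303601) = 91629*(-464113 + 303601/2) = 91629*(-624625/2) = -57233764125/2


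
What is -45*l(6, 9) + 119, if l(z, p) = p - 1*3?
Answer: -151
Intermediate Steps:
l(z, p) = -3 + p (l(z, p) = p - 3 = -3 + p)
-45*l(6, 9) + 119 = -45*(-3 + 9) + 119 = -45*6 + 119 = -270 + 119 = -151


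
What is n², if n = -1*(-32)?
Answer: 1024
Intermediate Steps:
n = 32
n² = 32² = 1024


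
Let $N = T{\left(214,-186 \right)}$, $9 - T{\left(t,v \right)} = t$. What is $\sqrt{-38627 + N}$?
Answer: $4 i \sqrt{2427} \approx 197.06 i$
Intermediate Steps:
$T{\left(t,v \right)} = 9 - t$
$N = -205$ ($N = 9 - 214 = -205$)
$\sqrt{-38627 + N} = \sqrt{-38627 - 205} = \sqrt{-38832} = 4 i \sqrt{2427}$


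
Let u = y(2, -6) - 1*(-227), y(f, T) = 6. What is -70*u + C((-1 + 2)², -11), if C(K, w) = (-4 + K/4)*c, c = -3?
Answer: -65195/4 ≈ -16299.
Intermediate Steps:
u = 233 (u = 6 - 1*(-227) = 6 + 227 = 233)
C(K, w) = 12 - 3*K/4 (C(K, w) = (-4 + K/4)*(-3) = 12 - 3*K/4)
-70*u + C((-1 + 2)², -11) = -70*233 + (12 - 3*(-1 + 2)²/4) = -16310 + (12 - ¾*1²) = -16310 + (12 - ¾*1) = -16310 + (12 - ¾) = -16310 + 45/4 = -65195/4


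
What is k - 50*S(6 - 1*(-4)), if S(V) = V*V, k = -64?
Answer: -5064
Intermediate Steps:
S(V) = V**2
k - 50*S(6 - 1*(-4)) = -64 - 50*(6 - 1*(-4))**2 = -64 - 50*(6 + 4)**2 = -64 - 50*10**2 = -64 - 50*100 = -64 - 5000 = -5064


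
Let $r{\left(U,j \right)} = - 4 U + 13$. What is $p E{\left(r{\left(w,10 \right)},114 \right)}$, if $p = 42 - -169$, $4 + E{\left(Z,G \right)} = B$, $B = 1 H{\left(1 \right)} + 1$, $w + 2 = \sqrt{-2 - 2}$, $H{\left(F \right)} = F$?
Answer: $-422$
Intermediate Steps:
$w = -2 + 2 i$ ($w = -2 + \sqrt{-2 - 2} = -2 + \sqrt{-4} = -2 + 2 i \approx -2.0 + 2.0 i$)
$B = 2$ ($B = 1 \cdot 1 + 1 = 1 + 1 = 2$)
$r{\left(U,j \right)} = 13 - 4 U$
$E{\left(Z,G \right)} = -2$ ($E{\left(Z,G \right)} = -4 + 2 = -2$)
$p = 211$ ($p = 42 + 169 = 211$)
$p E{\left(r{\left(w,10 \right)},114 \right)} = 211 \left(-2\right) = -422$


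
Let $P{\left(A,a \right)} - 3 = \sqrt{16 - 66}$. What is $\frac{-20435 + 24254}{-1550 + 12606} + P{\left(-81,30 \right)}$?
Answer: $\frac{36987}{11056} + 5 i \sqrt{2} \approx 3.3454 + 7.0711 i$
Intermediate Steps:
$P{\left(A,a \right)} = 3 + 5 i \sqrt{2}$ ($P{\left(A,a \right)} = 3 + \sqrt{16 - 66} = 3 + \sqrt{-50} = 3 + 5 i \sqrt{2}$)
$\frac{-20435 + 24254}{-1550 + 12606} + P{\left(-81,30 \right)} = \frac{-20435 + 24254}{-1550 + 12606} + \left(3 + 5 i \sqrt{2}\right) = \frac{3819}{11056} + \left(3 + 5 i \sqrt{2}\right) = \frac{36987}{11056} + 5 i \sqrt{2}$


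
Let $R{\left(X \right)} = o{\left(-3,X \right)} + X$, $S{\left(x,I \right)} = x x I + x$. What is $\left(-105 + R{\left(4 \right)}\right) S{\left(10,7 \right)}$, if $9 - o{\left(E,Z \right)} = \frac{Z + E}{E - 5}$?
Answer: $- \frac{260925}{4} \approx -65231.0$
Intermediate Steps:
$o{\left(E,Z \right)} = 9 - \frac{E + Z}{-5 + E}$ ($o{\left(E,Z \right)} = 9 - \frac{Z + E}{E - 5} = 9 - \frac{E + Z}{-5 + E}$)
$S{\left(x,I \right)} = x + I x^{2}$ ($S{\left(x,I \right)} = x^{2} I + x = I x^{2} + x = x + I x^{2}$)
$R{\left(X \right)} = \frac{69}{8} + \frac{9 X}{8}$ ($R{\left(X \right)} = \frac{-45 - X + 8 \left(-3\right)}{-5 - 3} + X = \frac{-45 - X - 24}{-8} + X = - \frac{-69 - X}{8} + X = \left(\frac{69}{8} + \frac{X}{8}\right) + X = \frac{69}{8} + \frac{9 X}{8}$)
$\left(-105 + R{\left(4 \right)}\right) S{\left(10,7 \right)} = \left(-105 + \left(\frac{69}{8} + \frac{9}{8} \cdot 4\right)\right) 10 \left(1 + 7 \cdot 10\right) = \left(-105 + \left(\frac{69}{8} + \frac{9}{2}\right)\right) 10 \left(1 + 70\right) = \left(-105 + \frac{105}{8}\right) 10 \cdot 71 = \left(- \frac{735}{8}\right) 710 = - \frac{260925}{4}$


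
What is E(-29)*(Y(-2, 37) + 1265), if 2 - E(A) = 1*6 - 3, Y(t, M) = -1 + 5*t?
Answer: -1254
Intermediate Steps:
E(A) = -1 (E(A) = 2 - (1*6 - 3) = 2 - (6 - 3) = 2 - 1*3 = 2 - 3 = -1)
E(-29)*(Y(-2, 37) + 1265) = -((-1 + 5*(-2)) + 1265) = -((-1 - 10) + 1265) = -(-11 + 1265) = -1*1254 = -1254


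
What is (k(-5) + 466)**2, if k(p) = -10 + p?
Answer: 203401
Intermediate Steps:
(k(-5) + 466)**2 = ((-10 - 5) + 466)**2 = (-15 + 466)**2 = 451**2 = 203401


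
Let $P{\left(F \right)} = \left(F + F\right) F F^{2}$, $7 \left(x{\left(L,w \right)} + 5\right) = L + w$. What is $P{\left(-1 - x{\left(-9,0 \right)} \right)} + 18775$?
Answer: $\frac{48827097}{2401} \approx 20336.0$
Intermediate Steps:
$x{\left(L,w \right)} = -5 + \frac{L}{7} + \frac{w}{7}$ ($x{\left(L,w \right)} = -5 + \frac{L + w}{7} = -5 + \left(\frac{L}{7} + \frac{w}{7}\right) = -5 + \frac{L}{7} + \frac{w}{7}$)
$P{\left(F \right)} = 2 F^{4}$ ($P{\left(F \right)} = 2 F F^{3} = 2 F^{4}$)
$P{\left(-1 - x{\left(-9,0 \right)} \right)} + 18775 = 2 \left(-1 - \left(-5 + \frac{1}{7} \left(-9\right) + \frac{1}{7} \cdot 0\right)\right)^{4} + 18775 = 2 \left(-1 - \left(-5 - \frac{9}{7} + 0\right)\right)^{4} + 18775 = 2 \left(-1 - - \frac{44}{7}\right)^{4} + 18775 = 2 \left(-1 + \frac{44}{7}\right)^{4} + 18775 = 2 \left(\frac{37}{7}\right)^{4} + 18775 = 2 \cdot \frac{1874161}{2401} + 18775 = \frac{3748322}{2401} + 18775 = \frac{48827097}{2401}$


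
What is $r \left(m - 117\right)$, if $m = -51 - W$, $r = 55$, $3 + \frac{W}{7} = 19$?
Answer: $-15400$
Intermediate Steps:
$W = 112$ ($W = -21 + 7 \cdot 19 = -21 + 133 = 112$)
$m = -163$ ($m = -51 - 112 = -163$)
$r \left(m - 117\right) = 55 \left(-163 - 117\right) = 55 \left(-280\right) = -15400$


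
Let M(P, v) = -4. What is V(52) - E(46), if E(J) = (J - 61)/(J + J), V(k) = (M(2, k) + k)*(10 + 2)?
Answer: 53007/92 ≈ 576.16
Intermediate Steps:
V(k) = -48 + 12*k (V(k) = (-4 + k)*(10 + 2) = (-4 + k)*12 = -48 + 12*k)
E(J) = (-61 + J)/(2*J) (E(J) = (-61 + J)/((2*J)) = (-61 + J)*(1/(2*J)) = (-61 + J)/(2*J))
V(52) - E(46) = (-48 + 12*52) - (-61 + 46)/(2*46) = (-48 + 624) - (-15)/(2*46) = 576 - 1*(-15/92) = 576 + 15/92 = 53007/92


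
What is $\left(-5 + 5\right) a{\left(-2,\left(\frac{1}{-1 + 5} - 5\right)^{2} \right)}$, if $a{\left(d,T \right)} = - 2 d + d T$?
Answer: $0$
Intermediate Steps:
$a{\left(d,T \right)} = - 2 d + T d$
$\left(-5 + 5\right) a{\left(-2,\left(\frac{1}{-1 + 5} - 5\right)^{2} \right)} = \left(-5 + 5\right) \left(- 2 \left(-2 + \left(\frac{1}{-1 + 5} - 5\right)^{2}\right)\right) = 0 \left(- 2 \left(-2 + \left(\frac{1}{4} - 5\right)^{2}\right)\right) = 0 \left(- 2 \left(-2 + \left(- \frac{19}{4}\right)^{2}\right)\right) = 0 \left(- 2 \left(-2 + \frac{361}{16}\right)\right) = 0 \left(\left(-2\right) \frac{329}{16}\right) = 0 \left(- \frac{329}{8}\right) = 0$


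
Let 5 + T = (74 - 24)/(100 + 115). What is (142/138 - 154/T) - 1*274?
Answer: -3404257/14145 ≈ -240.67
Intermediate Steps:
T = -205/43 (T = -5 + (74 - 24)/(100 + 115) = -5 + 50/215 = -5 + 50*(1/215) = -5 + 10/43 = -205/43 ≈ -4.7674)
(142/138 - 154/T) - 1*274 = (142/138 - 154/(-205/43)) - 1*274 = (142*(1/138) - 154*(-43/205)) - 274 = (71/69 + 6622/205) - 274 = 471473/14145 - 274 = -3404257/14145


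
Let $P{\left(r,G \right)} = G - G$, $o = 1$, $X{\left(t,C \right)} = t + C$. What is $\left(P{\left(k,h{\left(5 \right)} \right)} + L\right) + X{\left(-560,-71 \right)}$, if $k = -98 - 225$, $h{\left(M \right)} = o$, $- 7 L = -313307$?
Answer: $\frac{308890}{7} \approx 44127.0$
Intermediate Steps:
$X{\left(t,C \right)} = C + t$
$L = \frac{313307}{7}$ ($L = \left(- \frac{1}{7}\right) \left(-313307\right) = \frac{313307}{7} \approx 44758.0$)
$h{\left(M \right)} = 1$
$k = -323$
$P{\left(r,G \right)} = 0$
$\left(P{\left(k,h{\left(5 \right)} \right)} + L\right) + X{\left(-560,-71 \right)} = \left(0 + \frac{313307}{7}\right) - 631 = \frac{313307}{7} - 631 = \frac{308890}{7}$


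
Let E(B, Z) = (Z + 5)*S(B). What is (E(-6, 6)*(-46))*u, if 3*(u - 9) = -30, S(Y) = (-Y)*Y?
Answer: -18216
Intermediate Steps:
S(Y) = -Y²
u = -1 (u = 9 + (⅓)*(-30) = 9 - 10 = -1)
E(B, Z) = -B²*(5 + Z) (E(B, Z) = (Z + 5)*(-B²) = (5 + Z)*(-B²) = -B²*(5 + Z))
(E(-6, 6)*(-46))*u = (((-6)²*(-5 - 1*6))*(-46))*(-1) = ((36*(-5 - 6))*(-46))*(-1) = ((36*(-11))*(-46))*(-1) = -396*(-46)*(-1) = 18216*(-1) = -18216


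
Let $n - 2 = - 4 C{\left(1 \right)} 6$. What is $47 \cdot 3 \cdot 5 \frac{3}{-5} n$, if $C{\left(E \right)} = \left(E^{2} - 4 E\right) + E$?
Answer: $-21150$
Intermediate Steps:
$C{\left(E \right)} = E^{2} - 3 E$
$n = 50$ ($n = 2 + - 4 \cdot 1 \left(-3 + 1\right) 6 = 2 + - 4 \cdot 1 \left(-2\right) 6 = 2 + \left(-4\right) \left(-2\right) 6 = 2 + 8 \cdot 6 = 2 + 48 = 50$)
$47 \cdot 3 \cdot 5 \frac{3}{-5} n = 47 \cdot 3 \cdot 5 \frac{3}{-5} \cdot 50 = 47 \cdot 15 \cdot 3 \left(- \frac{1}{5}\right) 50 = 47 \cdot 15 \left(- \frac{3}{5}\right) 50 = 47 \left(-9\right) 50 = \left(-423\right) 50 = -21150$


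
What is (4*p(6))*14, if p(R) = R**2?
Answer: 2016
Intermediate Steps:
(4*p(6))*14 = (4*6**2)*14 = (4*36)*14 = 144*14 = 2016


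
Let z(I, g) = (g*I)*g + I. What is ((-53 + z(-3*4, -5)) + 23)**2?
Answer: 116964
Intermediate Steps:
z(I, g) = I + I*g**2 (z(I, g) = (I*g)*g + I = I*g**2 + I = I + I*g**2)
((-53 + z(-3*4, -5)) + 23)**2 = ((-53 + (-3*4)*(1 + (-5)**2)) + 23)**2 = ((-53 - 12*(1 + 25)) + 23)**2 = ((-53 - 12*26) + 23)**2 = ((-53 - 312) + 23)**2 = (-365 + 23)**2 = (-342)**2 = 116964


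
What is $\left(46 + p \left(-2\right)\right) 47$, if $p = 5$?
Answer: $1692$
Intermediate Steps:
$\left(46 + p \left(-2\right)\right) 47 = \left(46 + 5 \left(-2\right)\right) 47 = \left(46 - 10\right) 47 = 36 \cdot 47 = 1692$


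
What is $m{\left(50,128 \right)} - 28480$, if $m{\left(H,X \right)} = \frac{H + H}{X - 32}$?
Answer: $- \frac{683495}{24} \approx -28479.0$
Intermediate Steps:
$m{\left(H,X \right)} = \frac{2 H}{-32 + X}$
$m{\left(50,128 \right)} - 28480 = 2 \cdot 50 \frac{1}{-32 + 128} - 28480 = 2 \cdot 50 \cdot \frac{1}{96} - 28480 = \frac{25}{24} - 28480 = - \frac{683495}{24}$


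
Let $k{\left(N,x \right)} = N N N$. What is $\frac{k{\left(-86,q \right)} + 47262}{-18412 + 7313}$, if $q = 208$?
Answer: $\frac{588794}{11099} \approx 53.049$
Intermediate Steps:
$k{\left(N,x \right)} = N^{3}$ ($k{\left(N,x \right)} = N^{2} N = N^{3}$)
$\frac{k{\left(-86,q \right)} + 47262}{-18412 + 7313} = \frac{\left(-86\right)^{3} + 47262}{-18412 + 7313} = \frac{-636056 + 47262}{-11099} = \left(-588794\right) \left(- \frac{1}{11099}\right) = \frac{588794}{11099}$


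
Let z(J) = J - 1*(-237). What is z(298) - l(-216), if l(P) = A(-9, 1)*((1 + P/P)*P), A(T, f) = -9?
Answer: -3353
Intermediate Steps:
z(J) = 237 + J (z(J) = J + 237 = 237 + J)
l(P) = -18*P (l(P) = -9*(1 + P/P)*P = -9*(1 + 1)*P = -18*P)
z(298) - l(-216) = (237 + 298) - (-18)*(-216) = 535 - 1*3888 = 535 - 3888 = -3353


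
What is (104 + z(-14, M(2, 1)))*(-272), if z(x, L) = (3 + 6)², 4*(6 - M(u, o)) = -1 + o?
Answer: -50320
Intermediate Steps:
M(u, o) = 25/4 - o/4 (M(u, o) = 6 - (-1 + o)/4 = 6 + (¼ - o/4) = 25/4 - o/4)
z(x, L) = 81 (z(x, L) = 9² = 81)
(104 + z(-14, M(2, 1)))*(-272) = (104 + 81)*(-272) = 185*(-272) = -50320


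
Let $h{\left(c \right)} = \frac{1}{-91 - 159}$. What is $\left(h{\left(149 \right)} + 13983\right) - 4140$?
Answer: $\frac{2460749}{250} \approx 9843.0$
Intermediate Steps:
$h{\left(c \right)} = - \frac{1}{250}$ ($h{\left(c \right)} = \frac{1}{-250} = - \frac{1}{250}$)
$\left(h{\left(149 \right)} + 13983\right) - 4140 = \left(- \frac{1}{250} + 13983\right) - 4140 = \frac{3495749}{250} - 4140 = \frac{2460749}{250}$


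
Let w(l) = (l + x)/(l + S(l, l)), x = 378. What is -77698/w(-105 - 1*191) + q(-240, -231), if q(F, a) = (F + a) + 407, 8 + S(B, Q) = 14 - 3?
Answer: 11380133/41 ≈ 2.7756e+5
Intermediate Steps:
S(B, Q) = 3 (S(B, Q) = -8 + (14 - 3) = -8 + 11 = 3)
w(l) = (378 + l)/(3 + l) (w(l) = (l + 378)/(l + 3) = (378 + l)/(3 + l))
q(F, a) = 407 + F + a
-77698/w(-105 - 1*191) + q(-240, -231) = -77698*(3 + (-105 - 1*191))/(378 + (-105 - 1*191)) + (407 - 240 - 231) = -77698*(3 + (-105 - 191))/(378 + (-105 - 191)) - 64 = -77698*(3 - 296)/(378 - 296) - 64 = -77698/(82/(-293)) - 64 = -77698/((-1/293*82)) - 64 = -77698/(-82/293) - 64 = -77698*(-293/82) - 64 = 11382757/41 - 64 = 11380133/41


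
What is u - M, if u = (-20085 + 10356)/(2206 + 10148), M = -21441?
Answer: 88290795/4118 ≈ 21440.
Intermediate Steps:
u = -3243/4118 (u = -9729/12354 = -9729*1/12354 = -3243/4118 ≈ -0.78752)
u - M = -3243/4118 - 1*(-21441) = -3243/4118 + 21441 = 88290795/4118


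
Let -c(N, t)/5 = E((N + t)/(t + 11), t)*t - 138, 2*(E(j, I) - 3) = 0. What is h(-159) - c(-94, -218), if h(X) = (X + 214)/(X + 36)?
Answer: -487135/123 ≈ -3960.4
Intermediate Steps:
E(j, I) = 3 (E(j, I) = 3 + (½)*0 = 3 + 0 = 3)
h(X) = (214 + X)/(36 + X)
c(N, t) = 690 - 15*t (c(N, t) = -5*(3*t - 138) = -5*(-138 + 3*t) = 690 - 15*t)
h(-159) - c(-94, -218) = (214 - 159)/(36 - 159) - (690 - 15*(-218)) = 55/(-123) - (690 + 3270) = -1/123*55 - 1*3960 = -55/123 - 3960 = -487135/123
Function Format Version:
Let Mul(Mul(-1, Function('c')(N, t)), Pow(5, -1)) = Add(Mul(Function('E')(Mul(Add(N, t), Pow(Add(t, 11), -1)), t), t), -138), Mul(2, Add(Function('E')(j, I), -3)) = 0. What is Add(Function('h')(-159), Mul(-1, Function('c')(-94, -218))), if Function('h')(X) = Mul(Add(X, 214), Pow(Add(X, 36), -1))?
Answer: Rational(-487135, 123) ≈ -3960.4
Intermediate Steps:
Function('E')(j, I) = 3 (Function('E')(j, I) = Add(3, Mul(Rational(1, 2), 0)) = Add(3, 0) = 3)
Function('h')(X) = Mul(Pow(Add(36, X), -1), Add(214, X)) (Function('h')(X) = Mul(Add(214, X), Pow(Add(36, X), -1)) = Mul(Pow(Add(36, X), -1), Add(214, X)))
Function('c')(N, t) = Add(690, Mul(-15, t)) (Function('c')(N, t) = Mul(-5, Add(Mul(3, t), -138)) = Mul(-5, Add(-138, Mul(3, t))) = Add(690, Mul(-15, t)))
Add(Function('h')(-159), Mul(-1, Function('c')(-94, -218))) = Add(Mul(Pow(Add(36, -159), -1), Add(214, -159)), Mul(-1, Add(690, Mul(-15, -218)))) = Add(Mul(Pow(-123, -1), 55), Mul(-1, Add(690, 3270))) = Add(Mul(Rational(-1, 123), 55), Mul(-1, 3960)) = Add(Rational(-55, 123), -3960) = Rational(-487135, 123)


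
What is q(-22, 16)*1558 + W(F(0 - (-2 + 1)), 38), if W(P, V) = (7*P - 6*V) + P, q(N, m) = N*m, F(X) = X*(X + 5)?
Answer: -548596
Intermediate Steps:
F(X) = X*(5 + X)
W(P, V) = -6*V + 8*P (W(P, V) = (-6*V + 7*P) + P = -6*V + 8*P)
q(-22, 16)*1558 + W(F(0 - (-2 + 1)), 38) = -22*16*1558 + (-6*38 + 8*((0 - (-2 + 1))*(5 + (0 - (-2 + 1))))) = -352*1558 + (-228 + 8*((0 - 1*(-1))*(5 + (0 - 1*(-1))))) = -548416 + (-228 + 8*((0 + 1)*(5 + (0 + 1)))) = -548416 + (-228 + 8*(1*(5 + 1))) = -548416 + (-228 + 8*(1*6)) = -548416 + (-228 + 8*6) = -548416 + (-228 + 48) = -548416 - 180 = -548596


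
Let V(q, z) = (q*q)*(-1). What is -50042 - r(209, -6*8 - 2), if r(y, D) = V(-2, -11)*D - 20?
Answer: -50222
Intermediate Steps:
V(q, z) = -q**2 (V(q, z) = q**2*(-1) = -q**2)
r(y, D) = -20 - 4*D (r(y, D) = (-1*(-2)**2)*D - 20 = (-1*4)*D - 20 = -4*D - 20 = -20 - 4*D)
-50042 - r(209, -6*8 - 2) = -50042 - (-20 - 4*(-6*8 - 2)) = -50042 - (-20 - 4*(-48 - 2)) = -50042 - (-20 - 4*(-50)) = -50042 - (-20 + 200) = -50042 - 1*180 = -50042 - 180 = -50222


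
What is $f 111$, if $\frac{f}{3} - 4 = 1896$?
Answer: $632700$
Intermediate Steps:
$f = 5700$ ($f = 12 + 3 \cdot 1896 = 12 + 5688 = 5700$)
$f 111 = 5700 \cdot 111 = 632700$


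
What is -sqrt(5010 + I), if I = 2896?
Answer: -sqrt(7906) ≈ -88.916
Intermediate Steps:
-sqrt(5010 + I) = -sqrt(5010 + 2896) = -sqrt(7906)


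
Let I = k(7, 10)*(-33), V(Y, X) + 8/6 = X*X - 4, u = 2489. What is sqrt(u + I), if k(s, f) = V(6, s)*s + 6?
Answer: 2*I*sqrt(1949) ≈ 88.295*I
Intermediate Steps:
V(Y, X) = -16/3 + X**2 (V(Y, X) = -4/3 + (X*X - 4) = -4/3 + (X**2 - 4) = -4/3 + (-4 + X**2) = -16/3 + X**2)
k(s, f) = 6 + s*(-16/3 + s**2) (k(s, f) = (-16/3 + s**2)*s + 6 = s*(-16/3 + s**2) + 6 = 6 + s*(-16/3 + s**2))
I = -10285 (I = (6 + 7**3 - 16/3*7)*(-33) = (6 + 343 - 112/3)*(-33) = (935/3)*(-33) = -10285)
sqrt(u + I) = sqrt(2489 - 10285) = sqrt(-7796) = 2*I*sqrt(1949)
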